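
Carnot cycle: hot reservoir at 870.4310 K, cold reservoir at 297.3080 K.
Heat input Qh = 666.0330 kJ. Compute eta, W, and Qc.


eta = 1 - 297.3080/870.4310 = 0.6584
W = 0.6584 * 666.0330 = 438.5400 kJ
Qc = 666.0330 - 438.5400 = 227.4930 kJ

eta = 65.8436%, W = 438.5400 kJ, Qc = 227.4930 kJ


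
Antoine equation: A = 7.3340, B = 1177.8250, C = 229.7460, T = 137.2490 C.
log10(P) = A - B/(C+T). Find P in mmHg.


C+T = 366.9950
B/(C+T) = 3.2094
log10(P) = 7.3340 - 3.2094 = 4.1246
P = 10^4.1246 = 13323.6695 mmHg

13323.6695 mmHg


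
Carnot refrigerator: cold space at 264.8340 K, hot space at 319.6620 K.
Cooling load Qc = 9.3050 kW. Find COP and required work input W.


COP = 264.8340 / 54.8280 = 4.8303
W = 9.3050 / 4.8303 = 1.9264 kW

COP = 4.8303, W = 1.9264 kW


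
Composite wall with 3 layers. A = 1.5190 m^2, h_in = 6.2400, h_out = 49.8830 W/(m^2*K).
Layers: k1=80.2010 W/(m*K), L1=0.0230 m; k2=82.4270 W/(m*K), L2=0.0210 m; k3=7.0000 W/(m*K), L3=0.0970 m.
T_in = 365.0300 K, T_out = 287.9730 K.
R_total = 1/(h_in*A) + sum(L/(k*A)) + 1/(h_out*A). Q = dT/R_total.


R_conv_in = 1/(6.2400*1.5190) = 0.1055
R_1 = 0.0230/(80.2010*1.5190) = 0.0002
R_2 = 0.0210/(82.4270*1.5190) = 0.0002
R_3 = 0.0970/(7.0000*1.5190) = 0.0091
R_conv_out = 1/(49.8830*1.5190) = 0.0132
R_total = 0.1282 K/W
Q = 77.0570 / 0.1282 = 601.1729 W

R_total = 0.1282 K/W, Q = 601.1729 W


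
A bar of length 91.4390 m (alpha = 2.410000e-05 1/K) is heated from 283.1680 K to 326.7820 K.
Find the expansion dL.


dT = 43.6140 K
dL = 2.410000e-05 * 91.4390 * 43.6140 = 0.096111 m
L_final = 91.535111 m

dL = 0.096111 m


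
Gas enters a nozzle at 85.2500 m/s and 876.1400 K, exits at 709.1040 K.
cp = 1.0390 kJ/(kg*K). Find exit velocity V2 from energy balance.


dT = 167.0360 K
2*cp*1000*dT = 347100.8080
V1^2 = 7267.5625
V2 = sqrt(354368.3705) = 595.2885 m/s

595.2885 m/s


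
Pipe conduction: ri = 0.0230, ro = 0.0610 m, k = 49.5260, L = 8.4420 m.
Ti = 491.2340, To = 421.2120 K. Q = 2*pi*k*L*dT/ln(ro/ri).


dT = 70.0220 K
ln(ro/ri) = 0.9754
Q = 2*pi*49.5260*8.4420*70.0220 / 0.9754 = 188590.2738 W

188590.2738 W


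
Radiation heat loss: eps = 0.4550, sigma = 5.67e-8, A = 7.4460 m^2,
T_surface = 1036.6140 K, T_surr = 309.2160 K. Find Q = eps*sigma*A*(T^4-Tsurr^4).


T^4 = 1.1547e+12
Tsurr^4 = 9.1421e+09
Q = 0.4550 * 5.67e-8 * 7.4460 * 1.1456e+12 = 220056.2075 W

220056.2075 W


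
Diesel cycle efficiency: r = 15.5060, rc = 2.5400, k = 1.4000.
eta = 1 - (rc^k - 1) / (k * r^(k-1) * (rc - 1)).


r^(k-1) = 2.9936
rc^k = 3.6878
eta = 0.5836 = 58.3564%

58.3564%


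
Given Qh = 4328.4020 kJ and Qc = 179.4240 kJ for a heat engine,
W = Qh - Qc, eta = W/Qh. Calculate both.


W = 4328.4020 - 179.4240 = 4148.9780 kJ
eta = 4148.9780 / 4328.4020 = 0.9585 = 95.8547%

W = 4148.9780 kJ, eta = 95.8547%


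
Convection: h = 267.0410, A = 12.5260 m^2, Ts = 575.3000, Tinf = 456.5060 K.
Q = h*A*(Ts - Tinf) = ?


dT = 118.7940 K
Q = 267.0410 * 12.5260 * 118.7940 = 397360.6515 W

397360.6515 W


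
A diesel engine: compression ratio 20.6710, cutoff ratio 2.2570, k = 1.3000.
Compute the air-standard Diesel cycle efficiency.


r^(k-1) = 2.4809
rc^k = 2.8813
eta = 0.5359 = 53.5939%

53.5939%


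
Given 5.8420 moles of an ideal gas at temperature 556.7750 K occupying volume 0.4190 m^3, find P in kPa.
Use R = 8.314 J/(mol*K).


P = nRT/V = 5.8420 * 8.314 * 556.7750 / 0.4190
= 27042.7778 / 0.4190 = 64541.2357 Pa = 64.5412 kPa

64.5412 kPa


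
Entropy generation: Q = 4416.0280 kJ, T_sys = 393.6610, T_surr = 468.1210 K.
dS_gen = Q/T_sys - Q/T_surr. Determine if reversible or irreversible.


dS_sys = 4416.0280/393.6610 = 11.2178 kJ/K
dS_surr = -4416.0280/468.1210 = -9.4335 kJ/K
dS_gen = 11.2178 - 9.4335 = 1.7843 kJ/K (irreversible)

dS_gen = 1.7843 kJ/K, irreversible


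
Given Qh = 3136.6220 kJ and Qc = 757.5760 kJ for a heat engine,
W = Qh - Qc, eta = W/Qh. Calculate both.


W = 3136.6220 - 757.5760 = 2379.0460 kJ
eta = 2379.0460 / 3136.6220 = 0.7585 = 75.8474%

W = 2379.0460 kJ, eta = 75.8474%


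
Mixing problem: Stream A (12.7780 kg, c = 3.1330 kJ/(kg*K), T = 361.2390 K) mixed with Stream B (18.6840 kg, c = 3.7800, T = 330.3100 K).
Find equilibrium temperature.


num = 37789.9676
den = 110.6590
Tf = 341.4993 K

341.4993 K


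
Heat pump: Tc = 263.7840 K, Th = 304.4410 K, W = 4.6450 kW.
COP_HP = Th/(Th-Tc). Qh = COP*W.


COP = 304.4410 / 40.6570 = 7.4880
Qh = 7.4880 * 4.6450 = 34.7819 kW

COP = 7.4880, Qh = 34.7819 kW


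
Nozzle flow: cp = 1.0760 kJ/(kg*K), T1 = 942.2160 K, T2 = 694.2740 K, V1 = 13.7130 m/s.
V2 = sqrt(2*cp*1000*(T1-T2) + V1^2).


dT = 247.9420 K
2*cp*1000*dT = 533571.1840
V1^2 = 188.0464
V2 = sqrt(533759.2304) = 730.5883 m/s

730.5883 m/s


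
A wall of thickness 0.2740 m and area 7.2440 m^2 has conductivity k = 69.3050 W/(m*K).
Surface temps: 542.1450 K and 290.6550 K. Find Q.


dT = 251.4900 K
Q = 69.3050 * 7.2440 * 251.4900 / 0.2740 = 460800.7397 W

460800.7397 W


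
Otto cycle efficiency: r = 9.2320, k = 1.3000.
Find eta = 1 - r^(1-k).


r^(k-1) = 1.9480
eta = 1 - 1/1.9480 = 0.4867 = 48.6653%

48.6653%


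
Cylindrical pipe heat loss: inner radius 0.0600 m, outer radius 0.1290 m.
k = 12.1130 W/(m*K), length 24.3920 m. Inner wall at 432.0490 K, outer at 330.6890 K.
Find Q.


dT = 101.3600 K
ln(ro/ri) = 0.7655
Q = 2*pi*12.1130*24.3920*101.3600 / 0.7655 = 245820.8117 W

245820.8117 W


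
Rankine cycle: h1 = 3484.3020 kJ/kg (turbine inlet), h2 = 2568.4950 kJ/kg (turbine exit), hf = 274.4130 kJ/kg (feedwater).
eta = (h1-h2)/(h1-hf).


W = 915.8070 kJ/kg
Q_in = 3209.8890 kJ/kg
eta = 0.2853 = 28.5308%

eta = 28.5308%


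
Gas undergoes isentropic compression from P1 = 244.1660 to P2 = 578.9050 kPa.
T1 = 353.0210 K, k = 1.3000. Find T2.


(k-1)/k = 0.2308
(P2/P1)^exp = 1.2205
T2 = 353.0210 * 1.2205 = 430.8450 K

430.8450 K


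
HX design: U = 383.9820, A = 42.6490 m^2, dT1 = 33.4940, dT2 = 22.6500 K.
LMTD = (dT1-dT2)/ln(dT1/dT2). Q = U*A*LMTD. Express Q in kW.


LMTD = 27.7194 K
Q = 383.9820 * 42.6490 * 27.7194 = 453944.9647 W = 453.9450 kW

453.9450 kW


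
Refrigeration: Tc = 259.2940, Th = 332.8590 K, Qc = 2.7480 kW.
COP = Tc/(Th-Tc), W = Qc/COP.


COP = 259.2940 / 73.5650 = 3.5247
W = 2.7480 / 3.5247 = 0.7796 kW

COP = 3.5247, W = 0.7796 kW


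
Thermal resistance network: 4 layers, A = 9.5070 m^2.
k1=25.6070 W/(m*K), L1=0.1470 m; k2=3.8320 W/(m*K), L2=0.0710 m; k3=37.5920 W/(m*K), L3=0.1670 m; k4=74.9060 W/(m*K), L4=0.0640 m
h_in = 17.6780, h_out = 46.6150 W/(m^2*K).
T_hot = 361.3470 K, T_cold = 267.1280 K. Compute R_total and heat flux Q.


R_conv_in = 1/(17.6780*9.5070) = 0.0060
R_1 = 0.1470/(25.6070*9.5070) = 0.0006
R_2 = 0.0710/(3.8320*9.5070) = 0.0019
R_3 = 0.1670/(37.5920*9.5070) = 0.0005
R_4 = 0.0640/(74.9060*9.5070) = 8.9871e-05
R_conv_out = 1/(46.6150*9.5070) = 0.0023
R_total = 0.0113 K/W
Q = 94.2190 / 0.0113 = 8325.8475 W

R_total = 0.0113 K/W, Q = 8325.8475 W


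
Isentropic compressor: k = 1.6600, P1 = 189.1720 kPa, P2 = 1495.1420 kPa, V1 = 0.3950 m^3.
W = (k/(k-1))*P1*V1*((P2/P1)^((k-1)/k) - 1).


(k-1)/k = 0.3976
(P2/P1)^exp = 2.2749
W = 2.5152 * 189.1720 * 0.3950 * (2.2749 - 1) = 239.6085 kJ

239.6085 kJ


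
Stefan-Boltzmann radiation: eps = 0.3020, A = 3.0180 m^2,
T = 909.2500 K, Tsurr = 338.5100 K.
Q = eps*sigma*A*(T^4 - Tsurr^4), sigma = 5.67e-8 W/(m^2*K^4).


T^4 = 6.8349e+11
Tsurr^4 = 1.3131e+10
Q = 0.3020 * 5.67e-8 * 3.0180 * 6.7036e+11 = 34643.2005 W

34643.2005 W


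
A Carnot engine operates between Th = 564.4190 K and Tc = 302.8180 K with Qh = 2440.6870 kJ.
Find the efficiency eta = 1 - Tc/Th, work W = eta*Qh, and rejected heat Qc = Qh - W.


eta = 1 - 302.8180/564.4190 = 0.4635
W = 0.4635 * 2440.6870 = 1131.2273 kJ
Qc = 2440.6870 - 1131.2273 = 1309.4597 kJ

eta = 46.3487%, W = 1131.2273 kJ, Qc = 1309.4597 kJ


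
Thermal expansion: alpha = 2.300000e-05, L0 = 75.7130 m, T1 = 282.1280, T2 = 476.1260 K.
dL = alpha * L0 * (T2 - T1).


dT = 193.9980 K
dL = 2.300000e-05 * 75.7130 * 193.9980 = 0.337828 m
L_final = 76.050828 m

dL = 0.337828 m


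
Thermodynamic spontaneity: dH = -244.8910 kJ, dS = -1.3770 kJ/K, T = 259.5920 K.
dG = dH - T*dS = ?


T*dS = 259.5920 * -1.3770 = -357.4582 kJ
dG = -244.8910 + 357.4582 = 112.5672 kJ (non-spontaneous)

dG = 112.5672 kJ, non-spontaneous


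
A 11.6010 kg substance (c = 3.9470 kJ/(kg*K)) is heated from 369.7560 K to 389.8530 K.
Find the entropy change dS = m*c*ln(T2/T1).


T2/T1 = 1.0544
ln(T2/T1) = 0.0529
dS = 11.6010 * 3.9470 * 0.0529 = 2.4235 kJ/K

2.4235 kJ/K


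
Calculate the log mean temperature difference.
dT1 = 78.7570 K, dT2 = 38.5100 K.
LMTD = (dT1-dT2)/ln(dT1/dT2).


dT1/dT2 = 2.0451
ln(dT1/dT2) = 0.7154
LMTD = 40.2470 / 0.7154 = 56.2542 K

56.2542 K


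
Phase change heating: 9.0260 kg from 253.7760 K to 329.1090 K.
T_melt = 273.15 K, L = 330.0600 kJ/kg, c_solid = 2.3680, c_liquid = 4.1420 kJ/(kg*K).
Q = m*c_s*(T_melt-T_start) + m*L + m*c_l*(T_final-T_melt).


Q1 (sensible, solid) = 9.0260 * 2.3680 * 19.3740 = 414.0915 kJ
Q2 (latent) = 9.0260 * 330.0600 = 2979.1216 kJ
Q3 (sensible, liquid) = 9.0260 * 4.1420 * 55.9590 = 2092.0659 kJ
Q_total = 5485.2790 kJ

5485.2790 kJ


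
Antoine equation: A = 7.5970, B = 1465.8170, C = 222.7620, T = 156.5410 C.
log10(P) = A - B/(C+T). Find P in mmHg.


C+T = 379.3030
B/(C+T) = 3.8645
log10(P) = 7.5970 - 3.8645 = 3.7325
P = 10^3.7325 = 5401.3029 mmHg

5401.3029 mmHg


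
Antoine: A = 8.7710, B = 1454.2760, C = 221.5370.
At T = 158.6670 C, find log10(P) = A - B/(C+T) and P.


C+T = 380.2040
B/(C+T) = 3.8250
log10(P) = 8.7710 - 3.8250 = 4.9460
P = 10^4.9460 = 88310.2898 mmHg

88310.2898 mmHg


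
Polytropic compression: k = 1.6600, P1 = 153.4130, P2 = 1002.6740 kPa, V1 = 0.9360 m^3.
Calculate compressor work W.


(k-1)/k = 0.3976
(P2/P1)^exp = 2.1094
W = 2.5152 * 153.4130 * 0.9360 * (2.1094 - 1) = 400.6654 kJ

400.6654 kJ


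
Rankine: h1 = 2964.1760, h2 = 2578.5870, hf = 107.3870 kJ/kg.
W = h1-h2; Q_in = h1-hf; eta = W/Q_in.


W = 385.5890 kJ/kg
Q_in = 2856.7890 kJ/kg
eta = 0.1350 = 13.4973%

eta = 13.4973%


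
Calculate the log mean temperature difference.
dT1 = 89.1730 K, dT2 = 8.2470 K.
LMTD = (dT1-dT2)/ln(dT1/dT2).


dT1/dT2 = 10.8128
ln(dT1/dT2) = 2.3807
LMTD = 80.9260 / 2.3807 = 33.9921 K

33.9921 K


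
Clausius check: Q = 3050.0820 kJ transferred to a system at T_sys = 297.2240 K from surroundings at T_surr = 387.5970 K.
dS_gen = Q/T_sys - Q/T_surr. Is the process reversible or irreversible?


dS_sys = 3050.0820/297.2240 = 10.2619 kJ/K
dS_surr = -3050.0820/387.5970 = -7.8692 kJ/K
dS_gen = 10.2619 - 7.8692 = 2.3927 kJ/K (irreversible)

dS_gen = 2.3927 kJ/K, irreversible


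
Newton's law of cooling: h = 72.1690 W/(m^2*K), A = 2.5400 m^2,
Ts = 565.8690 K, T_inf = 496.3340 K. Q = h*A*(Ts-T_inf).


dT = 69.5350 K
Q = 72.1690 * 2.5400 * 69.5350 = 12746.4094 W

12746.4094 W


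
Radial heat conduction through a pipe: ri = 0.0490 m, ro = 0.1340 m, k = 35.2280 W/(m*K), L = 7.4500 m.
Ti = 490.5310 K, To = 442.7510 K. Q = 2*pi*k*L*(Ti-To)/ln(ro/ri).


dT = 47.7800 K
ln(ro/ri) = 1.0060
Q = 2*pi*35.2280*7.4500*47.7800 / 1.0060 = 78318.4123 W

78318.4123 W


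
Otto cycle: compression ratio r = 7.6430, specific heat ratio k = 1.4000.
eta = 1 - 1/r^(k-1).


r^(k-1) = 2.2558
eta = 1 - 1/2.2558 = 0.5567 = 55.6703%

55.6703%


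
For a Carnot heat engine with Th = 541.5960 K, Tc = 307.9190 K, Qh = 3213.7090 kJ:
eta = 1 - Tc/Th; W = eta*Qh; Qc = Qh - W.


eta = 1 - 307.9190/541.5960 = 0.4315
W = 0.4315 * 3213.7090 = 1386.5868 kJ
Qc = 3213.7090 - 1386.5868 = 1827.1222 kJ

eta = 43.1460%, W = 1386.5868 kJ, Qc = 1827.1222 kJ


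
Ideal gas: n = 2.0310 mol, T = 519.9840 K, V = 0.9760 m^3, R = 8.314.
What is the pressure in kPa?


P = nRT/V = 2.0310 * 8.314 * 519.9840 / 0.9760
= 8780.3115 / 0.9760 = 8996.2208 Pa = 8.9962 kPa

8.9962 kPa


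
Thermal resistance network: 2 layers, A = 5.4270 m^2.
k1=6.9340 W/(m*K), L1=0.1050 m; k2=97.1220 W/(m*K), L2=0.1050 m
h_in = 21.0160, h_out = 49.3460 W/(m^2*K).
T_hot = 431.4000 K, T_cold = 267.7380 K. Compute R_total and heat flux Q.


R_conv_in = 1/(21.0160*5.4270) = 0.0088
R_1 = 0.1050/(6.9340*5.4270) = 0.0028
R_2 = 0.1050/(97.1220*5.4270) = 0.0002
R_conv_out = 1/(49.3460*5.4270) = 0.0037
R_total = 0.0155 K/W
Q = 163.6620 / 0.0155 = 10564.7101 W

R_total = 0.0155 K/W, Q = 10564.7101 W


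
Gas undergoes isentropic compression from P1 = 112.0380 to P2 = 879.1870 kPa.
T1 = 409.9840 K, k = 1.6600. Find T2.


(k-1)/k = 0.3976
(P2/P1)^exp = 2.2685
T2 = 409.9840 * 2.2685 = 930.0308 K

930.0308 K


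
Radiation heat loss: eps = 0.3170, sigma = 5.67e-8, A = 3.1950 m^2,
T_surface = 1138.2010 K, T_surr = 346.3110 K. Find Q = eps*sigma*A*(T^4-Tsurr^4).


T^4 = 1.6783e+12
Tsurr^4 = 1.4384e+10
Q = 0.3170 * 5.67e-8 * 3.1950 * 1.6639e+12 = 95554.4722 W

95554.4722 W


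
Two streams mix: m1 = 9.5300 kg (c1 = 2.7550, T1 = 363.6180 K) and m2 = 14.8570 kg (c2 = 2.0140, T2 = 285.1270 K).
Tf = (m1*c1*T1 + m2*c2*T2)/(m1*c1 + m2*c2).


num = 18078.4147
den = 56.1771
Tf = 321.8108 K

321.8108 K


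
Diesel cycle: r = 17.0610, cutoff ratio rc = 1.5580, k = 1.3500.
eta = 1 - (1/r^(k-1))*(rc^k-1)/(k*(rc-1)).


r^(k-1) = 2.6990
rc^k = 1.8196
eta = 0.5969 = 59.6902%

59.6902%


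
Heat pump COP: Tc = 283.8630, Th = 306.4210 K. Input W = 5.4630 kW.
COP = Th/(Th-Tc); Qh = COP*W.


COP = 306.4210 / 22.5580 = 13.5837
Qh = 13.5837 * 5.4630 = 74.2077 kW

COP = 13.5837, Qh = 74.2077 kW


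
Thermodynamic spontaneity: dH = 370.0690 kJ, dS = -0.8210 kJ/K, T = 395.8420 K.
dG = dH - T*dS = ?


T*dS = 395.8420 * -0.8210 = -324.9863 kJ
dG = 370.0690 + 324.9863 = 695.0553 kJ (non-spontaneous)

dG = 695.0553 kJ, non-spontaneous


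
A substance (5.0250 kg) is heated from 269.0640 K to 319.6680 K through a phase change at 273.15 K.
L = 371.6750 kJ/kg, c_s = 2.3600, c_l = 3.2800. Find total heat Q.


Q1 (sensible, solid) = 5.0250 * 2.3600 * 4.0860 = 48.4559 kJ
Q2 (latent) = 5.0250 * 371.6750 = 1867.6669 kJ
Q3 (sensible, liquid) = 5.0250 * 3.2800 * 46.5180 = 766.7097 kJ
Q_total = 2682.8324 kJ

2682.8324 kJ


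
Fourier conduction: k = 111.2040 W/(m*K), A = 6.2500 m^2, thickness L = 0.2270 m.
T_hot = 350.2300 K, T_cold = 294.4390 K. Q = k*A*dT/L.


dT = 55.7910 K
Q = 111.2040 * 6.2500 * 55.7910 / 0.2270 = 170819.9990 W

170819.9990 W


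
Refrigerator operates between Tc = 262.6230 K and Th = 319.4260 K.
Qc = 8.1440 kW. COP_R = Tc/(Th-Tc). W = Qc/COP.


COP = 262.6230 / 56.8030 = 4.6234
W = 8.1440 / 4.6234 = 1.7615 kW

COP = 4.6234, W = 1.7615 kW


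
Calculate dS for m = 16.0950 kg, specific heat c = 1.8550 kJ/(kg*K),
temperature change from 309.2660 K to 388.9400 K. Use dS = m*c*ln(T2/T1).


T2/T1 = 1.2576
ln(T2/T1) = 0.2292
dS = 16.0950 * 1.8550 * 0.2292 = 6.8437 kJ/K

6.8437 kJ/K


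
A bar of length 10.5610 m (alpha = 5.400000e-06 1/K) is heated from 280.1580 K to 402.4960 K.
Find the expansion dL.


dT = 122.3380 K
dL = 5.400000e-06 * 10.5610 * 122.3380 = 0.006977 m
L_final = 10.567977 m

dL = 0.006977 m


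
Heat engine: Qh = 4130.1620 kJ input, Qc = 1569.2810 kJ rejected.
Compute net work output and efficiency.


W = 4130.1620 - 1569.2810 = 2560.8810 kJ
eta = 2560.8810 / 4130.1620 = 0.6200 = 62.0044%

W = 2560.8810 kJ, eta = 62.0044%


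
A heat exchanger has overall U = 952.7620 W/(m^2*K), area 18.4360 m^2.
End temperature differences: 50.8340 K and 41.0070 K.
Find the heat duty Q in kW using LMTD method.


LMTD = 45.7447 K
Q = 952.7620 * 18.4360 * 45.7447 = 803511.3895 W = 803.5114 kW

803.5114 kW


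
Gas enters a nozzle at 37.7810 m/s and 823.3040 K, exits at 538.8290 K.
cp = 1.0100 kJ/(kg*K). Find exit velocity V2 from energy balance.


dT = 284.4750 K
2*cp*1000*dT = 574639.5000
V1^2 = 1427.4040
V2 = sqrt(576066.9040) = 758.9907 m/s

758.9907 m/s


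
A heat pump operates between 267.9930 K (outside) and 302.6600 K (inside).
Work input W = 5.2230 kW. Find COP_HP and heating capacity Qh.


COP = 302.6600 / 34.6670 = 8.7305
Qh = 8.7305 * 5.2230 = 45.5994 kW

COP = 8.7305, Qh = 45.5994 kW


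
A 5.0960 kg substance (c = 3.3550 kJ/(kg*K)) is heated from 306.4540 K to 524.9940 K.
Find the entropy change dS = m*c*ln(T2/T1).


T2/T1 = 1.7131
ln(T2/T1) = 0.5383
dS = 5.0960 * 3.3550 * 0.5383 = 9.2037 kJ/K

9.2037 kJ/K


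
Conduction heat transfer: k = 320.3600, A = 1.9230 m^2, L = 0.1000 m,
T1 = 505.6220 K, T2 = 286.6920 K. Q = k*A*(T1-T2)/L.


dT = 218.9300 K
Q = 320.3600 * 1.9230 * 218.9300 / 0.1000 = 1348723.2566 W

1348723.2566 W


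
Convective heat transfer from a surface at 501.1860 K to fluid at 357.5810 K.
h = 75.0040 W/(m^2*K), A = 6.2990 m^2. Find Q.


dT = 143.6050 K
Q = 75.0040 * 6.2990 * 143.6050 = 67846.2104 W

67846.2104 W


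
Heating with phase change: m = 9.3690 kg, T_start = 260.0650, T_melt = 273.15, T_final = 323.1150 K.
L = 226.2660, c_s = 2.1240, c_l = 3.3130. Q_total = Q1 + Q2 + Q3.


Q1 (sensible, solid) = 9.3690 * 2.1240 * 13.0850 = 260.3883 kJ
Q2 (latent) = 9.3690 * 226.2660 = 2119.8862 kJ
Q3 (sensible, liquid) = 9.3690 * 3.3130 * 49.9650 = 1550.8885 kJ
Q_total = 3931.1629 kJ

3931.1629 kJ


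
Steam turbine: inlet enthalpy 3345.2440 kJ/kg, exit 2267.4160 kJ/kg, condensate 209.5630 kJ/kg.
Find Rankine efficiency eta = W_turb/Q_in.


W = 1077.8280 kJ/kg
Q_in = 3135.6810 kJ/kg
eta = 0.3437 = 34.3730%

eta = 34.3730%


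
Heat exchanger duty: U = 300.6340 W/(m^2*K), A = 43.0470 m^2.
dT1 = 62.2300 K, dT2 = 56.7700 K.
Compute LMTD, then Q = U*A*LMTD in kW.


LMTD = 59.4582 K
Q = 300.6340 * 43.0470 * 59.4582 = 769472.1671 W = 769.4722 kW

769.4722 kW


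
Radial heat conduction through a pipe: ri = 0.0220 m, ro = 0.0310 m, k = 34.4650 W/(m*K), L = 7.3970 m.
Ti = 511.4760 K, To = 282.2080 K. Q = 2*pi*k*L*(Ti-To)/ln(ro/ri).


dT = 229.2680 K
ln(ro/ri) = 0.3429
Q = 2*pi*34.4650*7.3970*229.2680 / 0.3429 = 1070860.8766 W

1070860.8766 W


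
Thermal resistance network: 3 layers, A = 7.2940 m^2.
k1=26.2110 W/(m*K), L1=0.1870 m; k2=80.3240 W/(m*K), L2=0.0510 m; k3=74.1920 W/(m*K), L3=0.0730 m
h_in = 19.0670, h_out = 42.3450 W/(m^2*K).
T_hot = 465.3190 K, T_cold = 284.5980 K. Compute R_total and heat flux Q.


R_conv_in = 1/(19.0670*7.2940) = 0.0072
R_1 = 0.1870/(26.2110*7.2940) = 0.0010
R_2 = 0.0510/(80.3240*7.2940) = 8.7048e-05
R_3 = 0.0730/(74.1920*7.2940) = 0.0001
R_conv_out = 1/(42.3450*7.2940) = 0.0032
R_total = 0.0116 K/W
Q = 180.7210 / 0.0116 = 15541.7325 W

R_total = 0.0116 K/W, Q = 15541.7325 W


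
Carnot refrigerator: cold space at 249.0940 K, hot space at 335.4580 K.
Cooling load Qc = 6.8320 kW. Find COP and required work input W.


COP = 249.0940 / 86.3640 = 2.8842
W = 6.8320 / 2.8842 = 2.3687 kW

COP = 2.8842, W = 2.3687 kW


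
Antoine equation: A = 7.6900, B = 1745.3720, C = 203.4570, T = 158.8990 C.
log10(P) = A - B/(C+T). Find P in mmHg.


C+T = 362.3560
B/(C+T) = 4.8167
log10(P) = 7.6900 - 4.8167 = 2.8733
P = 10^2.8733 = 746.9083 mmHg

746.9083 mmHg


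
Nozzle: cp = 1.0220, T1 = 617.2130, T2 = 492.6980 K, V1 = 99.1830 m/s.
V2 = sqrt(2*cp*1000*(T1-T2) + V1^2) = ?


dT = 124.5150 K
2*cp*1000*dT = 254508.6600
V1^2 = 9837.2675
V2 = sqrt(264345.9275) = 514.1458 m/s

514.1458 m/s


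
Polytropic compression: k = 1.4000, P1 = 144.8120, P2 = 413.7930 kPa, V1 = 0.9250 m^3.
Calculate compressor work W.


(k-1)/k = 0.2857
(P2/P1)^exp = 1.3498
W = 3.5000 * 144.8120 * 0.9250 * (1.3498 - 1) = 164.0112 kJ

164.0112 kJ


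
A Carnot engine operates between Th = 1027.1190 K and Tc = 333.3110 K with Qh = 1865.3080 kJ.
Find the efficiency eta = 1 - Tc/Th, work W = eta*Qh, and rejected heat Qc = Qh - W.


eta = 1 - 333.3110/1027.1190 = 0.6755
W = 0.6755 * 1865.3080 = 1259.9958 kJ
Qc = 1865.3080 - 1259.9958 = 605.3122 kJ

eta = 67.5489%, W = 1259.9958 kJ, Qc = 605.3122 kJ


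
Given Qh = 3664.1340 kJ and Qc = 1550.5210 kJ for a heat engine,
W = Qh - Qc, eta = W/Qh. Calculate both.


W = 3664.1340 - 1550.5210 = 2113.6130 kJ
eta = 2113.6130 / 3664.1340 = 0.5768 = 57.6838%

W = 2113.6130 kJ, eta = 57.6838%


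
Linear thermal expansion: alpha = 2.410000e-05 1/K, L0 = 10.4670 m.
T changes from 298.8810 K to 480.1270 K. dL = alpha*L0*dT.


dT = 181.2460 K
dL = 2.410000e-05 * 10.4670 * 181.2460 = 0.045720 m
L_final = 10.512720 m

dL = 0.045720 m


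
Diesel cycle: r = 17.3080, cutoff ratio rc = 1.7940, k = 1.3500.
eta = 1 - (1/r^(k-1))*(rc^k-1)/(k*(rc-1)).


r^(k-1) = 2.7126
rc^k = 2.2012
eta = 0.5869 = 58.6880%

58.6880%


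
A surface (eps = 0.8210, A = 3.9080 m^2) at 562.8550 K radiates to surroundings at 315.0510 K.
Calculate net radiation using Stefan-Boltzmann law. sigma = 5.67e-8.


T^4 = 1.0037e+11
Tsurr^4 = 9.8520e+09
Q = 0.8210 * 5.67e-8 * 3.9080 * 9.0514e+10 = 16466.3020 W

16466.3020 W


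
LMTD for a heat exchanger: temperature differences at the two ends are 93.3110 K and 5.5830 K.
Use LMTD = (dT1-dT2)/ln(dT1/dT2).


dT1/dT2 = 16.7134
ln(dT1/dT2) = 2.8162
LMTD = 87.7280 / 2.8162 = 31.1511 K

31.1511 K


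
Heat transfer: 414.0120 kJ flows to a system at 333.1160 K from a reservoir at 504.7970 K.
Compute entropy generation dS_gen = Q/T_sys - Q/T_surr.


dS_sys = 414.0120/333.1160 = 1.2428 kJ/K
dS_surr = -414.0120/504.7970 = -0.8202 kJ/K
dS_gen = 1.2428 - 0.8202 = 0.4227 kJ/K (irreversible)

dS_gen = 0.4227 kJ/K, irreversible


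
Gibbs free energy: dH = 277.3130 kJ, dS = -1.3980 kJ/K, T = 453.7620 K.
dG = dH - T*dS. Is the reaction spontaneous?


T*dS = 453.7620 * -1.3980 = -634.3593 kJ
dG = 277.3130 + 634.3593 = 911.6723 kJ (non-spontaneous)

dG = 911.6723 kJ, non-spontaneous


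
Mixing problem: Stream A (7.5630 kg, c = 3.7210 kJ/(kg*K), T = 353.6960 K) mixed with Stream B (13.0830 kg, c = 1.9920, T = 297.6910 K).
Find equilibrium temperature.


num = 17711.9108
den = 54.2033
Tf = 326.7684 K

326.7684 K


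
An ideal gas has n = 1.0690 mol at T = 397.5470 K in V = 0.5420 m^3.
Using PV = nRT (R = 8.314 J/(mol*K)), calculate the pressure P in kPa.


P = nRT/V = 1.0690 * 8.314 * 397.5470 / 0.5420
= 3533.2650 / 0.5420 = 6518.9390 Pa = 6.5189 kPa

6.5189 kPa


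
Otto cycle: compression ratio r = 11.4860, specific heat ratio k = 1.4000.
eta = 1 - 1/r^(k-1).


r^(k-1) = 2.6550
eta = 1 - 1/2.6550 = 0.6234 = 62.3355%

62.3355%


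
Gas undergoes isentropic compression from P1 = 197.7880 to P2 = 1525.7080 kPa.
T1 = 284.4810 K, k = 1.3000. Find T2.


(k-1)/k = 0.2308
(P2/P1)^exp = 1.6023
T2 = 284.4810 * 1.6023 = 455.8356 K

455.8356 K


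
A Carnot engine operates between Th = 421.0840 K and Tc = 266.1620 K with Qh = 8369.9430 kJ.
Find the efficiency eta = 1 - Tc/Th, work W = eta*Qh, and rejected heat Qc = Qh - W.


eta = 1 - 266.1620/421.0840 = 0.3679
W = 0.3679 * 8369.9430 = 3079.4053 kJ
Qc = 8369.9430 - 3079.4053 = 5290.5377 kJ

eta = 36.7912%, W = 3079.4053 kJ, Qc = 5290.5377 kJ


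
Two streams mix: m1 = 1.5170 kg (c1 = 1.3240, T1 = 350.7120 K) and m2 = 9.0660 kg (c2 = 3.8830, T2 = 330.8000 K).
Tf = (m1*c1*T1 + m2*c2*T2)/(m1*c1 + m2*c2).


num = 12349.6522
den = 37.2118
Tf = 331.8748 K

331.8748 K


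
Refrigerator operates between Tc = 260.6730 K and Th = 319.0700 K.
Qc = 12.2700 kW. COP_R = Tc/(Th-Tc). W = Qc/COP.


COP = 260.6730 / 58.3970 = 4.4638
W = 12.2700 / 4.4638 = 2.7488 kW

COP = 4.4638, W = 2.7488 kW


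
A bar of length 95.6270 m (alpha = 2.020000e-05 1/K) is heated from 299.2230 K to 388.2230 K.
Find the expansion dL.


dT = 89.0000 K
dL = 2.020000e-05 * 95.6270 * 89.0000 = 0.171918 m
L_final = 95.798918 m

dL = 0.171918 m


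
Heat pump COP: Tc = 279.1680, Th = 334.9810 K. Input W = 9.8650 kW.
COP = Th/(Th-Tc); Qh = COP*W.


COP = 334.9810 / 55.8130 = 6.0018
Qh = 6.0018 * 9.8650 = 59.2082 kW

COP = 6.0018, Qh = 59.2082 kW


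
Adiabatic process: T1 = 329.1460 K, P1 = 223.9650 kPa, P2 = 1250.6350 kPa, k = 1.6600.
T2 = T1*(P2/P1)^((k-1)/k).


(k-1)/k = 0.3976
(P2/P1)^exp = 1.9814
T2 = 329.1460 * 1.9814 = 652.1821 K

652.1821 K


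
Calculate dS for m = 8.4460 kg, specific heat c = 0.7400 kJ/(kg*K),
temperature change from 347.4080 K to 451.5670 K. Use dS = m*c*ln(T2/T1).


T2/T1 = 1.2998
ln(T2/T1) = 0.2622
dS = 8.4460 * 0.7400 * 0.2622 = 1.6389 kJ/K

1.6389 kJ/K


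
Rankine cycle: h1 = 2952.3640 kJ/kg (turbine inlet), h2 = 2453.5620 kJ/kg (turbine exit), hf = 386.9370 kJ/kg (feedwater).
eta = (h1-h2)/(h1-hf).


W = 498.8020 kJ/kg
Q_in = 2565.4270 kJ/kg
eta = 0.1944 = 19.4432%

eta = 19.4432%


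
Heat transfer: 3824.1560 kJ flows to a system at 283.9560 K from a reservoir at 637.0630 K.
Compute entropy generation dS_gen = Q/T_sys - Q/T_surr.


dS_sys = 3824.1560/283.9560 = 13.4674 kJ/K
dS_surr = -3824.1560/637.0630 = -6.0028 kJ/K
dS_gen = 13.4674 - 6.0028 = 7.4646 kJ/K (irreversible)

dS_gen = 7.4646 kJ/K, irreversible


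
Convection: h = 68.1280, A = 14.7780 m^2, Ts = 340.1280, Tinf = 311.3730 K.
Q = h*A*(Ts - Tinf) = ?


dT = 28.7550 K
Q = 68.1280 * 14.7780 * 28.7550 = 28950.4070 W

28950.4070 W


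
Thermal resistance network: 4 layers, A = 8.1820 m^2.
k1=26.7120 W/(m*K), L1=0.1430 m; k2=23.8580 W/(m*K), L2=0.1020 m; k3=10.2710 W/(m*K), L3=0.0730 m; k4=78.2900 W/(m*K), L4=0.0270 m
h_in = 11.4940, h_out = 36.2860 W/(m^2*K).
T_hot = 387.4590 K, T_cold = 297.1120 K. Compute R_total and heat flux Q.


R_conv_in = 1/(11.4940*8.1820) = 0.0106
R_1 = 0.1430/(26.7120*8.1820) = 0.0007
R_2 = 0.1020/(23.8580*8.1820) = 0.0005
R_3 = 0.0730/(10.2710*8.1820) = 0.0009
R_4 = 0.0270/(78.2900*8.1820) = 4.2150e-05
R_conv_out = 1/(36.2860*8.1820) = 0.0034
R_total = 0.0161 K/W
Q = 90.3470 / 0.0161 = 5615.3871 W

R_total = 0.0161 K/W, Q = 5615.3871 W


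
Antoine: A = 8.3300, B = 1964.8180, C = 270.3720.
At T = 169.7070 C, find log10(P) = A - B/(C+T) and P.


C+T = 440.0790
B/(C+T) = 4.4647
log10(P) = 8.3300 - 4.4647 = 3.8653
P = 10^3.8653 = 7333.4133 mmHg

7333.4133 mmHg


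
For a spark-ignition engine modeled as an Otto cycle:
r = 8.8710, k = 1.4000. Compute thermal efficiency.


r^(k-1) = 2.3944
eta = 1 - 1/2.3944 = 0.5824 = 58.2351%

58.2351%


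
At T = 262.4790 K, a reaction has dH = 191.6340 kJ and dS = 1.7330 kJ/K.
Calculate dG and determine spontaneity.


T*dS = 262.4790 * 1.7330 = 454.8761 kJ
dG = 191.6340 - 454.8761 = -263.2421 kJ (spontaneous)

dG = -263.2421 kJ, spontaneous


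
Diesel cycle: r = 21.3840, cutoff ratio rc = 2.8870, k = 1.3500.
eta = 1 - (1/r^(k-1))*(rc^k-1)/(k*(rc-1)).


r^(k-1) = 2.9210
rc^k = 4.1841
eta = 0.5721 = 57.2091%

57.2091%


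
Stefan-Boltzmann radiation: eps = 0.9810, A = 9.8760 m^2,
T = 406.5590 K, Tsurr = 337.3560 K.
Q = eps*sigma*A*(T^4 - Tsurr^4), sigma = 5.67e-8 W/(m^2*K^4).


T^4 = 2.7321e+10
Tsurr^4 = 1.2953e+10
Q = 0.9810 * 5.67e-8 * 9.8760 * 1.4368e+10 = 7892.9639 W

7892.9639 W


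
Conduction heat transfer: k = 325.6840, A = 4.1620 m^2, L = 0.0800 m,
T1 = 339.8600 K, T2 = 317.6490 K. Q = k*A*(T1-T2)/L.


dT = 22.2110 K
Q = 325.6840 * 4.1620 * 22.2110 / 0.0800 = 376336.7450 W

376336.7450 W


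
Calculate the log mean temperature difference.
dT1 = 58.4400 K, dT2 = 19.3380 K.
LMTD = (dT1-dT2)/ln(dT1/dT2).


dT1/dT2 = 3.0220
ln(dT1/dT2) = 1.1059
LMTD = 39.1020 / 1.1059 = 35.3567 K

35.3567 K


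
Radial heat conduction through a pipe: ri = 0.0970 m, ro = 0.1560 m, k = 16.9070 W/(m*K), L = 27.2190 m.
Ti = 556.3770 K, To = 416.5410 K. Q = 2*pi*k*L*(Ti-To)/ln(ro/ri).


dT = 139.8360 K
ln(ro/ri) = 0.4751
Q = 2*pi*16.9070*27.2190*139.8360 / 0.4751 = 850964.3952 W

850964.3952 W


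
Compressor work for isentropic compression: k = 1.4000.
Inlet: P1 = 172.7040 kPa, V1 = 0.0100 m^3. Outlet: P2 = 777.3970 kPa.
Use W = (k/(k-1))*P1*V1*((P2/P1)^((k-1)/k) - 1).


(k-1)/k = 0.2857
(P2/P1)^exp = 1.5370
W = 3.5000 * 172.7040 * 0.0100 * (1.5370 - 1) = 3.2459 kJ

3.2459 kJ


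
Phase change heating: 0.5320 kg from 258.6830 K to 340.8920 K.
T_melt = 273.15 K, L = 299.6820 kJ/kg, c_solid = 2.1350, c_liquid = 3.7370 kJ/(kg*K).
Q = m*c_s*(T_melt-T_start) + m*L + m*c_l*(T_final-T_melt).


Q1 (sensible, solid) = 0.5320 * 2.1350 * 14.4670 = 16.4319 kJ
Q2 (latent) = 0.5320 * 299.6820 = 159.4308 kJ
Q3 (sensible, liquid) = 0.5320 * 3.7370 * 67.7420 = 134.6768 kJ
Q_total = 310.5395 kJ

310.5395 kJ


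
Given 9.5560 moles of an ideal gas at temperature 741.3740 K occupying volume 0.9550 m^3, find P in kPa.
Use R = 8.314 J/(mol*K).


P = nRT/V = 9.5560 * 8.314 * 741.3740 / 0.9550
= 58901.1145 / 0.9550 = 61676.5597 Pa = 61.6766 kPa

61.6766 kPa


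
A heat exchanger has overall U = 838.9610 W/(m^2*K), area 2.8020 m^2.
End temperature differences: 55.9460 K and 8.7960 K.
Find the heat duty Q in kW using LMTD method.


LMTD = 25.4852 K
Q = 838.9610 * 2.8020 * 25.4852 = 59909.9250 W = 59.9099 kW

59.9099 kW


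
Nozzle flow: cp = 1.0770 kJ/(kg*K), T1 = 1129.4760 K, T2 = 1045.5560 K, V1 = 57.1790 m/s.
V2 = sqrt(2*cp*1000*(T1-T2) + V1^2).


dT = 83.9200 K
2*cp*1000*dT = 180763.6800
V1^2 = 3269.4380
V2 = sqrt(184033.1180) = 428.9908 m/s

428.9908 m/s


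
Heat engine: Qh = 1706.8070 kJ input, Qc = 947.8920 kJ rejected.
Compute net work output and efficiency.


W = 1706.8070 - 947.8920 = 758.9150 kJ
eta = 758.9150 / 1706.8070 = 0.4446 = 44.4640%

W = 758.9150 kJ, eta = 44.4640%


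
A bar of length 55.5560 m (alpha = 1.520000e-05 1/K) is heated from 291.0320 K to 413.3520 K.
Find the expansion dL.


dT = 122.3200 K
dL = 1.520000e-05 * 55.5560 * 122.3200 = 0.103293 m
L_final = 55.659293 m

dL = 0.103293 m


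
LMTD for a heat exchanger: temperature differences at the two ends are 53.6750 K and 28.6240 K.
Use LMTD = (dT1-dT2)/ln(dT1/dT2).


dT1/dT2 = 1.8752
ln(dT1/dT2) = 0.6287
LMTD = 25.0510 / 0.6287 = 39.8456 K

39.8456 K


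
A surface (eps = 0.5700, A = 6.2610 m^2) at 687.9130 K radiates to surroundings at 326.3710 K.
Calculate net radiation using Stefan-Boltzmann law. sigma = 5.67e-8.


T^4 = 2.2394e+11
Tsurr^4 = 1.1346e+10
Q = 0.5700 * 5.67e-8 * 6.2610 * 2.1260e+11 = 43018.4697 W

43018.4697 W


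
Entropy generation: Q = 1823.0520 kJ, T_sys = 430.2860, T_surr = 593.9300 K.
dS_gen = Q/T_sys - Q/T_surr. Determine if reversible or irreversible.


dS_sys = 1823.0520/430.2860 = 4.2368 kJ/K
dS_surr = -1823.0520/593.9300 = -3.0695 kJ/K
dS_gen = 4.2368 - 3.0695 = 1.1674 kJ/K (irreversible)

dS_gen = 1.1674 kJ/K, irreversible


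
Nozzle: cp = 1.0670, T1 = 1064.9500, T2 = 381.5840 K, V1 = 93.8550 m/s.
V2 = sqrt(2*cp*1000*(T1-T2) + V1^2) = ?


dT = 683.3660 K
2*cp*1000*dT = 1458303.0440
V1^2 = 8808.7610
V2 = sqrt(1467111.8050) = 1211.2439 m/s

1211.2439 m/s


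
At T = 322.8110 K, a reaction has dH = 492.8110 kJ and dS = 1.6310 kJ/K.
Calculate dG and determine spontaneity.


T*dS = 322.8110 * 1.6310 = 526.5047 kJ
dG = 492.8110 - 526.5047 = -33.6937 kJ (spontaneous)

dG = -33.6937 kJ, spontaneous


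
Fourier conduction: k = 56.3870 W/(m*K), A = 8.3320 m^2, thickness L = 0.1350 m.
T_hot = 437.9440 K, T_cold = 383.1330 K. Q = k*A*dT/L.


dT = 54.8110 K
Q = 56.3870 * 8.3320 * 54.8110 / 0.1350 = 190748.9726 W

190748.9726 W


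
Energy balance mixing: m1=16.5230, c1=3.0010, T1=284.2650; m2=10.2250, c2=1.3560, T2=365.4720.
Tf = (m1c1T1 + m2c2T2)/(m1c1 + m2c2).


num = 19162.7345
den = 63.4506
Tf = 302.0102 K

302.0102 K


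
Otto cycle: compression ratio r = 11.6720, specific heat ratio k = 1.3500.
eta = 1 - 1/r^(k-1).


r^(k-1) = 2.3632
eta = 1 - 1/2.3632 = 0.5768 = 57.6845%

57.6845%


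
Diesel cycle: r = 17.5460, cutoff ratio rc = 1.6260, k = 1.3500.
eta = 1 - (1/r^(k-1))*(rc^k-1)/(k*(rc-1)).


r^(k-1) = 2.7256
rc^k = 1.9276
eta = 0.5973 = 59.7300%

59.7300%


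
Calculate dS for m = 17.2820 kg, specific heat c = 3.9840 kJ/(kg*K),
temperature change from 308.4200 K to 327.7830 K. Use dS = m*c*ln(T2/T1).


T2/T1 = 1.0628
ln(T2/T1) = 0.0609
dS = 17.2820 * 3.9840 * 0.0609 = 4.1923 kJ/K

4.1923 kJ/K


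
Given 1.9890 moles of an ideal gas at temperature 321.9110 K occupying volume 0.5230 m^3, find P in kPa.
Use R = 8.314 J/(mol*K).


P = nRT/V = 1.9890 * 8.314 * 321.9110 / 0.5230
= 5323.2961 / 0.5230 = 10178.3863 Pa = 10.1784 kPa

10.1784 kPa


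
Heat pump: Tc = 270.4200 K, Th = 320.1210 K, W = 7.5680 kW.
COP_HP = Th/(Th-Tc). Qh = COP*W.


COP = 320.1210 / 49.7010 = 6.4409
Qh = 6.4409 * 7.5680 = 48.7450 kW

COP = 6.4409, Qh = 48.7450 kW


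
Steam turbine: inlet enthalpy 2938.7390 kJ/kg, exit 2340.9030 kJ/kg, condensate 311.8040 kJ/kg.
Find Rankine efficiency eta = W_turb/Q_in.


W = 597.8360 kJ/kg
Q_in = 2626.9350 kJ/kg
eta = 0.2276 = 22.7579%

eta = 22.7579%


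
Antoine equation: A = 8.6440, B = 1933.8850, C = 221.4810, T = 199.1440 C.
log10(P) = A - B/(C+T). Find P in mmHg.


C+T = 420.6250
B/(C+T) = 4.5976
log10(P) = 8.6440 - 4.5976 = 4.0464
P = 10^4.0464 = 11126.3736 mmHg

11126.3736 mmHg


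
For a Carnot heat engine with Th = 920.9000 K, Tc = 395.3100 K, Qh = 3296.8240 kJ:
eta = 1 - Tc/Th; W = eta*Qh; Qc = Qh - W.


eta = 1 - 395.3100/920.9000 = 0.5707
W = 0.5707 * 3296.8240 = 1881.6133 kJ
Qc = 3296.8240 - 1881.6133 = 1415.2107 kJ

eta = 57.0735%, W = 1881.6133 kJ, Qc = 1415.2107 kJ


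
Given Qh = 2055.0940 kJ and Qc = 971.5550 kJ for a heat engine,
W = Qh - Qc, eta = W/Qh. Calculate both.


W = 2055.0940 - 971.5550 = 1083.5390 kJ
eta = 1083.5390 / 2055.0940 = 0.5272 = 52.7245%

W = 1083.5390 kJ, eta = 52.7245%


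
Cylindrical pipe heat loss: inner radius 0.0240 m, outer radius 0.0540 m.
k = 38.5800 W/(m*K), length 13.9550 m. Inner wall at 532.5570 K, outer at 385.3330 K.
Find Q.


dT = 147.2240 K
ln(ro/ri) = 0.8109
Q = 2*pi*38.5800*13.9550*147.2240 / 0.8109 = 614139.5445 W

614139.5445 W


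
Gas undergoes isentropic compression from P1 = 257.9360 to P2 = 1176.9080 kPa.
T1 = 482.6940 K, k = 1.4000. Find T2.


(k-1)/k = 0.2857
(P2/P1)^exp = 1.5429
T2 = 482.6940 * 1.5429 = 744.7723 K

744.7723 K


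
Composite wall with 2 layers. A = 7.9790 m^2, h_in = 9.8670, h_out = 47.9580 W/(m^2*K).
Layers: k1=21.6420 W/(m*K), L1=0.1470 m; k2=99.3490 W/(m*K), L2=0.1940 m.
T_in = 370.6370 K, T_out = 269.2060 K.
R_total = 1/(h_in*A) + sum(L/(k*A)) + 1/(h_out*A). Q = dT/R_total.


R_conv_in = 1/(9.8670*7.9790) = 0.0127
R_1 = 0.1470/(21.6420*7.9790) = 0.0009
R_2 = 0.1940/(99.3490*7.9790) = 0.0002
R_conv_out = 1/(47.9580*7.9790) = 0.0026
R_total = 0.0164 K/W
Q = 101.4310 / 0.0164 = 6180.6150 W

R_total = 0.0164 K/W, Q = 6180.6150 W


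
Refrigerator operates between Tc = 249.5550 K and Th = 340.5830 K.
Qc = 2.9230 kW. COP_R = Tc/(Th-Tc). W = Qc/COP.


COP = 249.5550 / 91.0280 = 2.7415
W = 2.9230 / 2.7415 = 1.0662 kW

COP = 2.7415, W = 1.0662 kW


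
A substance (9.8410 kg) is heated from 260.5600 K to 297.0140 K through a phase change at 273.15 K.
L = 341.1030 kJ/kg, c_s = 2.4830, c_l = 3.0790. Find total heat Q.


Q1 (sensible, solid) = 9.8410 * 2.4830 * 12.5900 = 307.6392 kJ
Q2 (latent) = 9.8410 * 341.1030 = 3356.7946 kJ
Q3 (sensible, liquid) = 9.8410 * 3.0790 * 23.8640 = 723.0897 kJ
Q_total = 4387.5235 kJ

4387.5235 kJ


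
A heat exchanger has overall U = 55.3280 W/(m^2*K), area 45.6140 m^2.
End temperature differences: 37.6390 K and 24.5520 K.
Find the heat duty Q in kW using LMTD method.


LMTD = 30.6310 K
Q = 55.3280 * 45.6140 * 30.6310 = 77304.3217 W = 77.3043 kW

77.3043 kW


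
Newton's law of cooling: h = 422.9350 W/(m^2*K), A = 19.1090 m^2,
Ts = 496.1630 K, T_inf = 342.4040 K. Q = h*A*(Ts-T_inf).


dT = 153.7590 K
Q = 422.9350 * 19.1090 * 153.7590 = 1242659.4675 W

1242659.4675 W


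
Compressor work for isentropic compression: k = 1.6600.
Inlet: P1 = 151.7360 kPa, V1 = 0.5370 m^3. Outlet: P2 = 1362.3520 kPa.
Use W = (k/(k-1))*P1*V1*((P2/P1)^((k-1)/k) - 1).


(k-1)/k = 0.3976
(P2/P1)^exp = 2.3932
W = 2.5152 * 151.7360 * 0.5370 * (2.3932 - 1) = 285.5276 kJ

285.5276 kJ


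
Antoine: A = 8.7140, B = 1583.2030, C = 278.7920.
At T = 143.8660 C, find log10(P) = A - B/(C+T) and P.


C+T = 422.6580
B/(C+T) = 3.7458
log10(P) = 8.7140 - 3.7458 = 4.9682
P = 10^4.9682 = 92934.0300 mmHg

92934.0300 mmHg


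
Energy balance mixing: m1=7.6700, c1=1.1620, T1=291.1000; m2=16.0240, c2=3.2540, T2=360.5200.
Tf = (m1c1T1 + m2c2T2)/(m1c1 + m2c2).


num = 21392.7088
den = 61.0546
Tf = 350.3863 K

350.3863 K


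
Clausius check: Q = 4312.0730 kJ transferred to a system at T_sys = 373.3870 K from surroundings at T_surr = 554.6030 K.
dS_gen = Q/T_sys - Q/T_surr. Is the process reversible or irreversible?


dS_sys = 4312.0730/373.3870 = 11.5485 kJ/K
dS_surr = -4312.0730/554.6030 = -7.7751 kJ/K
dS_gen = 11.5485 - 7.7751 = 3.7735 kJ/K (irreversible)

dS_gen = 3.7735 kJ/K, irreversible


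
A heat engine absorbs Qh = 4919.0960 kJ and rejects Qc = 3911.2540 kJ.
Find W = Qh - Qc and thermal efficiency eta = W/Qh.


W = 4919.0960 - 3911.2540 = 1007.8420 kJ
eta = 1007.8420 / 4919.0960 = 0.2049 = 20.4884%

W = 1007.8420 kJ, eta = 20.4884%


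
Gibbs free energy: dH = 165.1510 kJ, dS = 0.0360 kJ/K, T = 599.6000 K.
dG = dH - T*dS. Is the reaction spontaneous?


T*dS = 599.6000 * 0.0360 = 21.5856 kJ
dG = 165.1510 - 21.5856 = 143.5654 kJ (non-spontaneous)

dG = 143.5654 kJ, non-spontaneous


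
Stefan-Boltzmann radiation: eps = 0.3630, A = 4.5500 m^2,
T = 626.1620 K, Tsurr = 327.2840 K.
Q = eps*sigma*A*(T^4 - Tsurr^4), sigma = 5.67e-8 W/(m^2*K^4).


T^4 = 1.5373e+11
Tsurr^4 = 1.1474e+10
Q = 0.3630 * 5.67e-8 * 4.5500 * 1.4225e+11 = 13321.7168 W

13321.7168 W


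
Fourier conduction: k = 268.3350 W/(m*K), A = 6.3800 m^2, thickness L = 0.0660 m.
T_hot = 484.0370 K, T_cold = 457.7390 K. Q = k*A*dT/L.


dT = 26.2980 K
Q = 268.3350 * 6.3800 * 26.2980 / 0.0660 = 682145.1369 W

682145.1369 W


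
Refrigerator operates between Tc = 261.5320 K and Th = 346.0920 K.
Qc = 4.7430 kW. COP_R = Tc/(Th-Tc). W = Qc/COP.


COP = 261.5320 / 84.5600 = 3.0929
W = 4.7430 / 3.0929 = 1.5335 kW

COP = 3.0929, W = 1.5335 kW


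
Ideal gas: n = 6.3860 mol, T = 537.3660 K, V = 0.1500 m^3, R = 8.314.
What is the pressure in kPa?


P = nRT/V = 6.3860 * 8.314 * 537.3660 / 0.1500
= 28530.4827 / 0.1500 = 190203.2177 Pa = 190.2032 kPa

190.2032 kPa


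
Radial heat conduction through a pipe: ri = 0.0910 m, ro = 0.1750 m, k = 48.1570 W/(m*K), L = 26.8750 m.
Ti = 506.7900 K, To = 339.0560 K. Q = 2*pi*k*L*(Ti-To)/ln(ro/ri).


dT = 167.7340 K
ln(ro/ri) = 0.6539
Q = 2*pi*48.1570*26.8750*167.7340 / 0.6539 = 2085835.0150 W

2085835.0150 W


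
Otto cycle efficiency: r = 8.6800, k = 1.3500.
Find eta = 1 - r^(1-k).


r^(k-1) = 2.1305
eta = 1 - 1/2.1305 = 0.5306 = 53.0627%

53.0627%


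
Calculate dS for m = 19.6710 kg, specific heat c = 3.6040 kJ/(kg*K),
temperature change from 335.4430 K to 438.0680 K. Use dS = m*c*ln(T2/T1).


T2/T1 = 1.3059
ln(T2/T1) = 0.2669
dS = 19.6710 * 3.6040 * 0.2669 = 18.9233 kJ/K

18.9233 kJ/K


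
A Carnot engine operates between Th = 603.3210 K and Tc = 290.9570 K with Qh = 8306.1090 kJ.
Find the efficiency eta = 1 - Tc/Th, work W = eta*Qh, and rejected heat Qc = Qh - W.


eta = 1 - 290.9570/603.3210 = 0.5177
W = 0.5177 * 8306.1090 = 4300.4129 kJ
Qc = 8306.1090 - 4300.4129 = 4005.6961 kJ

eta = 51.7741%, W = 4300.4129 kJ, Qc = 4005.6961 kJ


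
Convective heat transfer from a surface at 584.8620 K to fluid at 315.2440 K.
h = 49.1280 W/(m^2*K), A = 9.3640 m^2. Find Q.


dT = 269.6180 K
Q = 49.1280 * 9.3640 * 269.6180 = 124033.6066 W

124033.6066 W


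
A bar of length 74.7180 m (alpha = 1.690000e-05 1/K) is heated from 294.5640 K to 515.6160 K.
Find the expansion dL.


dT = 221.0520 K
dL = 1.690000e-05 * 74.7180 * 221.0520 = 0.279130 m
L_final = 74.997130 m

dL = 0.279130 m


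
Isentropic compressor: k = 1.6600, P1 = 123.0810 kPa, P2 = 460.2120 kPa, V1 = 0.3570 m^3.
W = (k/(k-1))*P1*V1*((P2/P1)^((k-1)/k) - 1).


(k-1)/k = 0.3976
(P2/P1)^exp = 1.6894
W = 2.5152 * 123.0810 * 0.3570 * (1.6894 - 1) = 76.1869 kJ

76.1869 kJ
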